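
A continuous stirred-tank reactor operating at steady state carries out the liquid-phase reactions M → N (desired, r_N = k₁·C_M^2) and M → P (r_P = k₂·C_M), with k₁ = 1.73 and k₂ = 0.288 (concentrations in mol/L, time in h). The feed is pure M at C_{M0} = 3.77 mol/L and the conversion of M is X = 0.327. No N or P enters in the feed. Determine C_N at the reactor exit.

Exit C_M = C_{M0}(1−X) = 3.77×0.673 = 2.537 mol/L.
A CSTR operates uniformly at the exit composition, giving r_N = 11.14 and r_P = 0.7307 (each k·C_M^n at C_M = 2.537).
Fraction of consumed M going to N: r_N/(r_N+r_P) = 0.9384.
C_N = 0.9384·C_{M0}·X = 0.9384×3.77×0.327 = 1.16 mol/L.

1.16 mol/L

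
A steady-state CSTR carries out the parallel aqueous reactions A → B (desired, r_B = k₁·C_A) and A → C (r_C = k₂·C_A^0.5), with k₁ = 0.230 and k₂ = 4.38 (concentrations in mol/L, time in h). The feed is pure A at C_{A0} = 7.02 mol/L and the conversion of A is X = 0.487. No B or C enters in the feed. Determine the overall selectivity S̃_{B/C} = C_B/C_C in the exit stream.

Exit C_A = C_{A0}(1−X) = 7.02×0.513 = 3.601 mol/L.
A CSTR operates uniformly at the exit composition, giving r_B = 0.8283 and r_C = 8.312 (each k·C_A^n at C_A = 3.601).
Overall selectivity = C_B/C_C = r_Bτ/(r_Cτ) = r_B/r_C = 0.0997.

0.0997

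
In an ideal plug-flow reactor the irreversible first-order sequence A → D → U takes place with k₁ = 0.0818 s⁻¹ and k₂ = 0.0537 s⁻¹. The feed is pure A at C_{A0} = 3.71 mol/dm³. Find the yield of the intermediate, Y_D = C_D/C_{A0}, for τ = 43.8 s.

Solving the coupled first-order balances gives C_D(τ) = [k₁/(k₂−k₁)]·C_{A0}·(e^(−k₁τ) − e^(−k₂τ)).
e^(−k₁τ) = e^(−0.0818×43.8) = e^(−3.583) = 0.02780; e^(−k₂τ) = e^(−2.352) = 0.09517.
C_D = 0.0818×3.71/(0.0537−0.0818) × (0.02780−0.09517) = (-10.80)×(-0.06738) = 0.7277 mol/dm³.
Y_D = C_D/C_{A0} = 0.7277/3.71 = 0.196.

0.196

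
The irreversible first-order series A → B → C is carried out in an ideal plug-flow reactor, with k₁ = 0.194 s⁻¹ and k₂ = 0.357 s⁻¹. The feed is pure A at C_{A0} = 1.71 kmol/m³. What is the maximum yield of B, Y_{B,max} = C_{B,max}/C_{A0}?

0.263

Evaluating C_B at τ_opt = ln(k₂/k₁)/(k₂−k₁) gives C_{B,max}/C_{A0} = (k₁/k₂)^[k₂/(k₂−k₁)].
= (0.194/0.357)^(0.357/(0.357−0.194)) = (0.5434)^(2.190) = 0.2630.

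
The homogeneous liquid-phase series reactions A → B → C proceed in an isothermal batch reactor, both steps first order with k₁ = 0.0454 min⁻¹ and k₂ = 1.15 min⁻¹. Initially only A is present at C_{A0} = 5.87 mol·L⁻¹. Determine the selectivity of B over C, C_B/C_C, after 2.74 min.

0.419

For first-order series with pure A initially, C_B(t) = k₁C_{A0}/(k₂−k₁)·(e^(−k₁t) − e^(−k₂t)).
e^(−k₁t) = e^(−0.0454×2.74) = e^(−0.1244) = 0.8830; e^(−k₂t) = e^(−3.151) = 0.04281.
C_B = 0.0454×5.87/(1.15−0.0454) × (0.8830−0.04281) = 0.2413×0.8402 = 0.2027 mol·L⁻¹.
C_A = C_{A0}e^(−k₁t) = 5.183 mol·L⁻¹, so C_C = C_{A0}−C_A−C_B = 0.4839 mol·L⁻¹; C_B/C_C = 0.419.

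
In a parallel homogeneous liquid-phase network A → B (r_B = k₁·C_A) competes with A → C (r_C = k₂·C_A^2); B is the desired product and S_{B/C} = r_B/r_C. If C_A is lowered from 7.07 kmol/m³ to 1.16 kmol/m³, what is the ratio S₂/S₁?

S_{B/C} = (k₁/k₂)·C_A⁻¹, so S₂/S₁ = (C_{A,2}/C_{A,1})⁻¹.
= 7.07/1.16 = 6.09.
Selectivity toward B rises as C_A falls — low-concentration operation is favoured.

6.09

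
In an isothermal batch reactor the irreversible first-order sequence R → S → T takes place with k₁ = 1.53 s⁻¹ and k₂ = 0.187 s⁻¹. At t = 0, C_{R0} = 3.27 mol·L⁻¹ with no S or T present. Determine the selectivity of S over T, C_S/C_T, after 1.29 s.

5.93

For first-order series with pure R initially, C_S(t) = k₁C_{R0}/(k₂−k₁)·(e^(−k₁t) − e^(−k₂t)).
e^(−k₁t) = e^(−1.53×1.29) = e^(−1.974) = 0.1389; e^(−k₂t) = e^(−0.2412) = 0.7857.
C_S = 1.53×3.27/(0.187−1.53) × (0.1389−0.7857) = (-3.725)×(-0.6467) = 2.409 mol·L⁻¹.
C_R = C_{R0}e^(−k₁t) = 0.4543 mol·L⁻¹, so C_T = C_{R0}−C_R−C_S = 0.4064 mol·L⁻¹; C_S/C_T = 5.93.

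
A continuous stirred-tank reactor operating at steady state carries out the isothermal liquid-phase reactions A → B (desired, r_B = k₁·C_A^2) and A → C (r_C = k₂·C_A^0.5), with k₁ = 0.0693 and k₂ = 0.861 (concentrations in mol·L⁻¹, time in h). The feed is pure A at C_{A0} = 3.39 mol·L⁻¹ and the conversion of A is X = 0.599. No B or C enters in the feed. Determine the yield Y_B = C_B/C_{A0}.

0.0678

Exit C_A = C_{A0}(1−X) = 3.39×0.401 = 1.359 mol·L⁻¹.
A CSTR operates uniformly at the exit composition, giving r_B = 0.1281 and r_C = 1.004 (each k·C_A^n at C_A = 1.359).
Fraction of consumed A going to B: r_B/(r_B+r_C) = 0.1131.
C_B = 0.1131·C_{A0}·X = 0.1131×3.39×0.599 = 0.230 mol·L⁻¹; Y_B = C_B/C_{A0} = 0.0678.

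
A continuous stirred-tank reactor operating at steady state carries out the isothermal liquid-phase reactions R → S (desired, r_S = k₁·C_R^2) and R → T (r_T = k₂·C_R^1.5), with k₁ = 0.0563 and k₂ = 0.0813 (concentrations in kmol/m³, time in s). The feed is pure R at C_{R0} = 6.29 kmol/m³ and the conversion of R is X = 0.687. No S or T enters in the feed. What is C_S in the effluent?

2.13 kmol/m³

Exit C_R = C_{R0}(1−X) = 6.29×0.313 = 1.969 kmol/m³.
Rates in a CSTR are evaluated at the outlet concentration: r_S = 0.0563×1.969^2 = 0.2182, r_T = 0.0813×1.969^1.5 = 0.2246.
Fraction of consumed R going to S: r_S/(r_S+r_T) = 0.4928.
C_S = 0.4928·C_{R0}·X = 0.4928×6.29×0.687 = 2.13 kmol/m³.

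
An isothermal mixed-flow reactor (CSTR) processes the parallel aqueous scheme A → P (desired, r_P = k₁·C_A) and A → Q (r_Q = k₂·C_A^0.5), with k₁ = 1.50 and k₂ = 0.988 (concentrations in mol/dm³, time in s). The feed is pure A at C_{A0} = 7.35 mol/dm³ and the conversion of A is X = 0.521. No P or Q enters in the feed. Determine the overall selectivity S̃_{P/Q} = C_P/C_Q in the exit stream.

2.85

Exit C_A = C_{A0}(1−X) = 7.35×0.479 = 3.521 mol/dm³.
Rates in a CSTR are evaluated at the outlet concentration: r_P = 1.50×3.521 = 5.281, r_Q = 0.988×3.521^0.5 = 1.854.
Overall selectivity = C_P/C_Q = r_Pτ/(r_Qτ) = r_P/r_Q = 2.85.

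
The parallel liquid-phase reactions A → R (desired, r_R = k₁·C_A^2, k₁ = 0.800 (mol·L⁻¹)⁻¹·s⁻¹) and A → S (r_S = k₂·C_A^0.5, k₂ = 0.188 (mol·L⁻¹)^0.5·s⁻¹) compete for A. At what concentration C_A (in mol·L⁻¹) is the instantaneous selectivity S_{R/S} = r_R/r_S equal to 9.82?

1.75 mol·L⁻¹

S_{R/S} = (k₁/k₂)·C_A^1.5 ⇒ C_A = (S·k₂/k₁)^(1/1.5).
= (9.82×0.188/0.800)^(0.6667) = (2.308)^(0.6667) = 1.75 mol·L⁻¹.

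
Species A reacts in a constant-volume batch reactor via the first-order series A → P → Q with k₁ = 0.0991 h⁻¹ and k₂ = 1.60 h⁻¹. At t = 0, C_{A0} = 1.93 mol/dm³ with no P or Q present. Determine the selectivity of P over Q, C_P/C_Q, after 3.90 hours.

0.162

The intermediate concentration in a first-order A→B→C sequence is C_P = k₁C_{A0}(e^(−k₁t) − e^(−k₂t))/(k₂−k₁).
e^(−k₁t) = e^(−0.0991×3.90) = e^(−0.3865) = 0.6794; e^(−k₂t) = e^(−6.240) = 0.001950.
C_P = 0.0991×1.93/(1.60−0.0991) × (0.6794−0.001950) = 0.1274×0.6775 = 0.08633 mol/dm³.
C_A = C_{A0}e^(−k₁t) = 1.311 mol/dm³, so C_Q = C_{A0}−C_A−C_P = 0.5324 mol/dm³; C_P/C_Q = 0.162.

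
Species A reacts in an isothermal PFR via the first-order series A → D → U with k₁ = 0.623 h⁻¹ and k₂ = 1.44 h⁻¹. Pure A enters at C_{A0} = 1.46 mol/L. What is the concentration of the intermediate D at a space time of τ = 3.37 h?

0.128 mol/L

Solving the coupled first-order balances gives C_D(τ) = [k₁/(k₂−k₁)]·C_{A0}·(e^(−k₁τ) − e^(−k₂τ)).
e^(−k₁τ) = e^(−0.623×3.37) = e^(−2.100) = 0.1225; e^(−k₂τ) = e^(−4.853) = 0.007806.
C_D = 0.623×1.46/(1.44−0.623) × (0.1225−0.007806) = 1.113×0.1147 = 0.1277 mol/L.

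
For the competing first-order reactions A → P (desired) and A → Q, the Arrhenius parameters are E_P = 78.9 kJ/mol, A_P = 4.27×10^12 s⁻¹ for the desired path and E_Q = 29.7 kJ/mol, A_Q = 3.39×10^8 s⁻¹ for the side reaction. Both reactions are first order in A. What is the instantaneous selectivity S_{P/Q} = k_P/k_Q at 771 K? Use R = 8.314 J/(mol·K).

k_P/k_Q = (A_P/A_Q)·exp[−(E_P−E_Q)/(RT)] = (A_P/A_Q)·exp[(E_Q−E_P)/(RT)].
(E_Q−E_P)/(RT) = (29.7−78.9)×10³/(8.314×771) = -49200/6410 = -7.675.
k_P/k_Q = (4.27×10^12/3.39×10^8)·exp(-7.675) = 12596 × 4.641×10^-4 = 5.85.
Since E_P > E_Q, raising the temperature improves selectivity toward P.

5.85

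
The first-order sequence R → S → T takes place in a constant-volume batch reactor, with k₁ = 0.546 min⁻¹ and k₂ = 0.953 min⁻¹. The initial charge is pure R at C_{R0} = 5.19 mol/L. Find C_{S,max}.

At the optimum, C_{S,max}/C_{R0} = (k₁/k₂)^[k₂/(k₂−k₁)].
= (0.546/0.953)^(0.953/(0.953−0.546)) = (0.5729)^(2.342) = 0.2714.
C_{S,max} = 0.2714×5.19 = 1.41 mol/L.

1.41 mol/L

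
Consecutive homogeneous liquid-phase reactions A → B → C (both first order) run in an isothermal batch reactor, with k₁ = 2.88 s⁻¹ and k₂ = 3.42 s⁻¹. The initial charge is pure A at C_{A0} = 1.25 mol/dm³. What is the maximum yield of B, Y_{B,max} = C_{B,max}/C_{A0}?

At the optimum, C_{B,max}/C_{A0} = (k₁/k₂)^[k₂/(k₂−k₁)].
= (2.88/3.42)^(3.42/(3.42−2.88)) = (0.8421)^(6.333) = 0.3368.

0.337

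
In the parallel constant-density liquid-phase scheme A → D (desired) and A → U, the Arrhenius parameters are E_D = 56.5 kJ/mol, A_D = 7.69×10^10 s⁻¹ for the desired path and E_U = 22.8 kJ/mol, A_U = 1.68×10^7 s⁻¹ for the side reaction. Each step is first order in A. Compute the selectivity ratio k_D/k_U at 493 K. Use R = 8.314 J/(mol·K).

1.23

With equal orders, S_{D/U} = k_D/k_U = (A_D/A_U)·exp[(E_U−E_D)/(RT)].
(E_U−E_D)/(RT) = (22.8−56.5)×10³/(8.314×493) = -33700/4099 = -8.222.
k_D/k_U = (7.69×10^10/1.68×10^7)·exp(-8.222) = 4577 × 2.687×10^-4 = 1.23.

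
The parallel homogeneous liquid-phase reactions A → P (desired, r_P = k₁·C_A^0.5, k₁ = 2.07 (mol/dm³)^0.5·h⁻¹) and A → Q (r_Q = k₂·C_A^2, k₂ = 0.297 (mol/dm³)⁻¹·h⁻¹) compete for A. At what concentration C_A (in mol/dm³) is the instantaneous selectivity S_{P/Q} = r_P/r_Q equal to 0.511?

S_{P/Q} = (k₁/k₂)·C_A^-1.5 ⇒ C_A = (S·k₂/k₁)^(1/(-1.5)).
= (0.511×0.297/2.07)^(-0.6667) = (0.07332)^(-0.6667) = 5.71 mol/dm³.

5.71 mol/dm³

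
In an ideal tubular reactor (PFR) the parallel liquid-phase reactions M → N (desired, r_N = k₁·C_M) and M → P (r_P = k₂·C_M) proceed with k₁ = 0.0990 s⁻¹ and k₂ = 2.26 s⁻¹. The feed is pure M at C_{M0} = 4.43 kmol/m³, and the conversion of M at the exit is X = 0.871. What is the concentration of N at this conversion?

0.162 kmol/m³

C_M = C_{M0}(1−X) = 0.5715 kmol/m³.
Both paths are first order in M, so the instantaneous fraction to N is constant: dC_N/d(−C_M) = k₁/(k₁+k₂) = 0.04197.
C_N = 0.04197·(C_{M0}−C_M) = 0.04197×3.859 = 0.162 kmol/m³.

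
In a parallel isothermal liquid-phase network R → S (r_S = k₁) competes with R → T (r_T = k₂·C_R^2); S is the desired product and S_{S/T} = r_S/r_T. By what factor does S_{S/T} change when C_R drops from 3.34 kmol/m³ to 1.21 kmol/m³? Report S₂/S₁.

7.62

S_{S/T} = (k₁/k₂)·C_R^-2, so S₂/S₁ = (C_{R,2}/C_{R,1})^-2.
= (1.21/3.34)^(-2) = (0.3623)^(-2) = 7.62.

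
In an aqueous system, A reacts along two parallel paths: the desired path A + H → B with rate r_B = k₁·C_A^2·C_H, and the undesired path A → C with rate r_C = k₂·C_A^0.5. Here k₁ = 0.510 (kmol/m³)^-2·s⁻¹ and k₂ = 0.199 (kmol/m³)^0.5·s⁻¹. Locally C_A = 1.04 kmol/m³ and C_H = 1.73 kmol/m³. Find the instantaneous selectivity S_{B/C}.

S_{B/C} = r_B/r_C = (k₁·C_A^2·C_H)/(k₂·C_A^0.5) = (k₁/k₂)·C_A^1.5·C_H.
= (0.510×1.040^2×1.730) / (0.199×1.040^0.5) = 0.9543/0.2029 = 4.70.

4.70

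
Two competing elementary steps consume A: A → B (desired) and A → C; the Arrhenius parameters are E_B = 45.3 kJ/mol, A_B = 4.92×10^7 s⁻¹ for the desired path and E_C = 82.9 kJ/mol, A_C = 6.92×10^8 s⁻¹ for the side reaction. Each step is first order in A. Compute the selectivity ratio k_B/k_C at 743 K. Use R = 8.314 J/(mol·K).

31.3

Since both paths have the same order in A, the concentration cancels and S_{B/C} = k_B/k_C = (A_B/A_C)·exp[(E_C−E_B)/(RT)].
(E_C−E_B)/(RT) = (82.9−45.3)×10³/(8.314×743) = 37600/6177 = 6.087.
k_B/k_C = (4.92×10^7/6.92×10^8)·exp(6.087) = 0.07110 × 440.0 = 31.3.
Since E_B < E_C, lowering the temperature improves selectivity toward B.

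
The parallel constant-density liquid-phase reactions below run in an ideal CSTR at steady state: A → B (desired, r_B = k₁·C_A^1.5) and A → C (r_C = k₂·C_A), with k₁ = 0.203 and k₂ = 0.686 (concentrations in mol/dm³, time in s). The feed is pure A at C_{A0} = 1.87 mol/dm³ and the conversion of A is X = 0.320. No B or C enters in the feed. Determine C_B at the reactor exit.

Exit C_A = C_{A0}(1−X) = 1.87×0.680 = 1.272 mol/dm³.
In a CSTR the entire volume is at exit conditions, so r_B = 0.203×1.272^1.5 = 0.2911 and r_C = 0.686×1.272 = 0.8723.
Fraction of consumed A going to B: r_B/(r_B+r_C) = 0.2502.
C_B = 0.2502·C_{A0}·X = 0.2502×1.87×0.320 = 0.150 mol/dm³.

0.150 mol/dm³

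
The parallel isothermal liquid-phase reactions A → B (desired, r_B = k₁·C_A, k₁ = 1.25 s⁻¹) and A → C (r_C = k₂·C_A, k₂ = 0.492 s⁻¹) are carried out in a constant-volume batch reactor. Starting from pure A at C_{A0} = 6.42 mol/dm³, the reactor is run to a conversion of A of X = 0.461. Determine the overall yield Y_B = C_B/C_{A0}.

0.331

C_A = C_{A0}(1−X) = 3.460 mol/dm³.
Both paths are first order in A, so the instantaneous fraction to B is constant: dC_B/d(−C_A) = k₁/(k₁+k₂) = 0.7176.
C_B = 0.7176·(C_{A0}−C_A) = 0.7176×2.960 = 2.12 mol/dm³.
Y_B = C_B/C_{A0} = 2.124/6.42 = 0.331.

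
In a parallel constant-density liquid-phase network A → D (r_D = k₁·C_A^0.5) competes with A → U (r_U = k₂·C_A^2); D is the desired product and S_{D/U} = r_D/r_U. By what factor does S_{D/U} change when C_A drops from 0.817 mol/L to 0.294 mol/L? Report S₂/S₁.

S_{D/U} = (k₁/k₂)·C_A^-1.5, so S₂/S₁ = (C_{A,2}/C_{A,1})^-1.5.
= (0.294/0.817)^(-1.5) = (0.3599)^(-1.5) = 4.63.

4.63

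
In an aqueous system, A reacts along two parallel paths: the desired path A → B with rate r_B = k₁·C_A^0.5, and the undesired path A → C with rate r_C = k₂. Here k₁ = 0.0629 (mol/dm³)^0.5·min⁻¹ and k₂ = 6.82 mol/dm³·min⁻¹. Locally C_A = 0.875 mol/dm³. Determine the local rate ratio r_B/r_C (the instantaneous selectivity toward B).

0.00863

S_{B/C} = r_B/r_C = (k₁·C_A^0.5)/(k₂) = (k₁/k₂)·C_A^0.5.
= (0.0629×0.8750^0.5) / (6.82) = 0.05884/6.820 = 0.00863.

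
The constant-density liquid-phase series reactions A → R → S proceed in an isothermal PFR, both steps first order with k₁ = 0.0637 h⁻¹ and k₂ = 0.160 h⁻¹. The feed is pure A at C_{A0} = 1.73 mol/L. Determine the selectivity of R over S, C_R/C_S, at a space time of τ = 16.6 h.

0.391

Solving the coupled first-order balances gives C_R(τ) = [k₁/(k₂−k₁)]·C_{A0}·(e^(−k₁τ) − e^(−k₂τ)).
e^(−k₁τ) = e^(−0.0637×16.6) = e^(−1.057) = 0.3474; e^(−k₂τ) = e^(−2.656) = 0.07023.
C_R = 0.0637×1.73/(0.160−0.0637) × (0.3474−0.07023) = 1.144×0.2771 = 0.3171 mol/L.
C_A = C_{A0}e^(−k₁τ) = 0.6009 mol/L, so C_S = C_{A0}−C_A−C_R = 0.8120 mol/L; C_R/C_S = 0.391.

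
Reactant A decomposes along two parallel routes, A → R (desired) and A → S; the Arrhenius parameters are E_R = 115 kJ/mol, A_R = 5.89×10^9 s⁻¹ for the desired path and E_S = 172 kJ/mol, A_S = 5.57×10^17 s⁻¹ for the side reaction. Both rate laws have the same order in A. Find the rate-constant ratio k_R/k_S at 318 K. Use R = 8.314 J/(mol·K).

k_R/k_S = (A_R/A_S)·exp[−(E_R−E_S)/(RT)] = (A_R/A_S)·exp[(E_S−E_R)/(RT)].
(E_S−E_R)/(RT) = (172−115)×10³/(8.314×318) = 57000/2644 = 21.56.
k_R/k_S = (5.89×10^9/5.57×10^17)·exp(21.56) = 1.057×10^-8 × 2.308×10^9 = 24.4.

24.4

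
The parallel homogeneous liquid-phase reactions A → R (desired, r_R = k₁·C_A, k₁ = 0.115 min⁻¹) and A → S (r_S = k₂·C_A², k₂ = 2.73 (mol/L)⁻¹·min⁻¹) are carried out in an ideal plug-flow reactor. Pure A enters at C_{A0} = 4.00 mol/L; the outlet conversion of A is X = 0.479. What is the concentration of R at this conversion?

C_A = C_{A0}(1−X) = 2.084 mol/L.
Along a PFR/batch, dC_R/dC_A = −r_R/(r_R+r_S) = −k₁/(k₁+k₂·C_A).
Integrating from C_{A0} to C_A: C_R = (0.115/2.73)·ln[(0.115+2.73·4.00)/(0.115+2.73·2.08)] = 0.04212·ln(11.04/5.804) = 0.02706 mol/L.

0.0271 mol/L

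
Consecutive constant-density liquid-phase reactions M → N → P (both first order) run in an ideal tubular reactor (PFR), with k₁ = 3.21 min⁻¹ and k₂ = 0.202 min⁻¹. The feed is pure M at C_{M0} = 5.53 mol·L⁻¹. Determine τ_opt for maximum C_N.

Setting dC_N/dτ = 0 gives τ_opt = ln(k₂/k₁)/(k₂−k₁).
= ln(0.202/3.21)/(0.202−3.21) = ln(0.06293)/-3.008 = -2.766/-3.008 = 0.919 min.

0.919 min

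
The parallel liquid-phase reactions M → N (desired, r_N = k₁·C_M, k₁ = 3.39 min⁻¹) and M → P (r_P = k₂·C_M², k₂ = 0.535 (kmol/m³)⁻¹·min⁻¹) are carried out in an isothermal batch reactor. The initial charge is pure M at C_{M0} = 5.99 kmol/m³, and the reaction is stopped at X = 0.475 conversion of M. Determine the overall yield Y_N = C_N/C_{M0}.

C_M = C_{M0}(1−X) = 3.145 kmol/m³.
Along a PFR/batch, dC_N/dC_M = −r_N/(r_N+r_P) = −k₁/(k₁+k₂·C_M).
Integrating from C_{M0} to C_M: C_N = (3.39/0.535)·ln[(3.39+0.535·5.99)/(3.39+0.535·3.14)] = 6.336·ln(6.595/5.072) = 1.663 kmol/m³.
Y_N = C_N/C_{M0} = 1.663/5.99 = 0.278.

0.278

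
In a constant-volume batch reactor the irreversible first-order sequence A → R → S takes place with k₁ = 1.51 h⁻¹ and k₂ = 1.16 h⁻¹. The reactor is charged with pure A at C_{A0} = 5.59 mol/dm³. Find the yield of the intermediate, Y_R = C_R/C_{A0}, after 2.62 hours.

For first-order series with pure A initially, C_R(t) = k₁C_{A0}/(k₂−k₁)·(e^(−k₁t) − e^(−k₂t)).
e^(−k₁t) = e^(−1.51×2.62) = e^(−3.956) = 0.01914; e^(−k₂t) = e^(−3.039) = 0.04787.
C_R = 1.51×5.59/(1.16−1.51) × (0.01914−0.04787) = (-24.12)×(-0.02874) = 0.6931 mol/dm³.
Y_R = C_R/C_{A0} = 0.6931/5.59 = 0.124.

0.124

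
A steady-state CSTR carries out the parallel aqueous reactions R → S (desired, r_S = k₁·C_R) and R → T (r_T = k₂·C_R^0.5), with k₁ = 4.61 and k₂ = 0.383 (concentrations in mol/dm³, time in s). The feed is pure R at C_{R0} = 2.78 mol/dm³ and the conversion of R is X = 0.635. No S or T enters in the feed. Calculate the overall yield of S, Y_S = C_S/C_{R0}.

Exit C_R = C_{R0}(1−X) = 2.78×0.365 = 1.015 mol/dm³.
In a CSTR the entire volume is at exit conditions, so r_S = 4.61×1.015 = 4.678 and r_T = 0.383×1.015^0.5 = 0.3858.
Fraction of consumed R going to S: r_S/(r_S+r_T) = 0.9238.
C_S = 0.9238·C_{R0}·X = 0.9238×2.78×0.635 = 1.63 mol/dm³; Y_S = C_S/C_{R0} = 0.587.

0.587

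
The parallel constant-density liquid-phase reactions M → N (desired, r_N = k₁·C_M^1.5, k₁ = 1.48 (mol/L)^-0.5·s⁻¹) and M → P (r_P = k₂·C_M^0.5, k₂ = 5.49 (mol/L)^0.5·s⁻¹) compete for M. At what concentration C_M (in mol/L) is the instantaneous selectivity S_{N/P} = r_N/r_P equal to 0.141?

S_{N/P} = (k₁/k₂)·C_M ⇒ C_M = S·k₂/k₁.
= 0.141×5.49/1.48 = 0.523 mol/L.

0.523 mol/L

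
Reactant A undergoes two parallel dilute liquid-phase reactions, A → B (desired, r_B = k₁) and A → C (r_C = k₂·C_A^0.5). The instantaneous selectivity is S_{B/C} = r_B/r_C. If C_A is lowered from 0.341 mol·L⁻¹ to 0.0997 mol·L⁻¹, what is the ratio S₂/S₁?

S_{B/C} = (k₁/k₂)·C_A^-0.5, so S₂/S₁ = (C_{A,2}/C_{A,1})^-0.5.
= (0.0997/0.341)^(-0.5) = (0.2924)^(-0.5) = 1.85.

1.85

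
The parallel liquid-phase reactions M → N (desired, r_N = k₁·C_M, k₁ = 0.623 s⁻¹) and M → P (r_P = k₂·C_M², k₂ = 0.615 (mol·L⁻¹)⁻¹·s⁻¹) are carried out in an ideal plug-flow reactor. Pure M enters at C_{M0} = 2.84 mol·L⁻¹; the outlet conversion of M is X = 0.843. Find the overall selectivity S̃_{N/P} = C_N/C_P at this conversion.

C_M = C_{M0}(1−X) = 0.4459 mol·L⁻¹.
Along a PFR/batch, dC_N/dC_M = −r_N/(r_N+r_P) = −k₁/(k₁+k₂·C_M).
Integrating from C_{M0} to C_M: C_N = (0.623/0.615)·ln[(0.623+0.615·2.84)/(0.623+0.615·0.446)] = 1.013·ln(2.370/0.8972) = 0.9838 mol·L⁻¹.
C_P = (C_{M0}−C_M)−C_N = 1.410 mol·L⁻¹; S̃_{N/P} = 0.9838/1.410 = 0.698.

0.698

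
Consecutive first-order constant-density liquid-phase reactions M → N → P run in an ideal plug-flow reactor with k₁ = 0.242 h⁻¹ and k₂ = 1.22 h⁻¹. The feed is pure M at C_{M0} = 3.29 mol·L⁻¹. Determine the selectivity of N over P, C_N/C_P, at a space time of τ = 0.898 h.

The intermediate concentration in a first-order A→B→C sequence is C_N = k₁C_{M0}(e^(−k₁τ) − e^(−k₂τ))/(k₂−k₁).
e^(−k₁τ) = e^(−0.242×0.898) = e^(−0.2173) = 0.8047; e^(−k₂τ) = e^(−1.096) = 0.3344.
C_N = 0.242×3.29/(1.22−0.242) × (0.8047−0.3344) = 0.8141×0.4703 = 0.3829 mol·L⁻¹.
C_M = C_{M0}e^(−k₁τ) = 2.647 mol·L⁻¹, so C_P = C_{M0}−C_M−C_N = 0.2597 mol·L⁻¹; C_N/C_P = 1.47.

1.47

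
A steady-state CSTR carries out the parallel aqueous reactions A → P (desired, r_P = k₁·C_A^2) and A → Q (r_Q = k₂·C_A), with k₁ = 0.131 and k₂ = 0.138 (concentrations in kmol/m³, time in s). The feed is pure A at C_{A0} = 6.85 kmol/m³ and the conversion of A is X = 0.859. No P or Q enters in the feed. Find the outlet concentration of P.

2.81 kmol/m³

Exit C_A = C_{A0}(1−X) = 6.85×0.141 = 0.9659 kmol/m³.
A CSTR operates uniformly at the exit composition, giving r_P = 0.1222 and r_Q = 0.1333 (each k·C_A^n at C_A = 0.9659).
Fraction of consumed A going to P: r_P/(r_P+r_Q) = 0.4783.
C_P = 0.4783·C_{A0}·X = 0.4783×6.85×0.859 = 2.81 kmol/m³.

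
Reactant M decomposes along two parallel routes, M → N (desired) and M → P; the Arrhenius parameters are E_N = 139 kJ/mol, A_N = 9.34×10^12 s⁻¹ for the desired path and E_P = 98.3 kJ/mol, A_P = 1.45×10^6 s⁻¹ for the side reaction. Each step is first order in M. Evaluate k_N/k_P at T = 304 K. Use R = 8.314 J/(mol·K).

With equal orders, S_{N/P} = k_N/k_P = (A_N/A_P)·exp[(E_P−E_N)/(RT)].
(E_P−E_N)/(RT) = (98.3−139)×10³/(8.314×304) = -40700/2527 = -16.10.
k_N/k_P = (9.34×10^12/1.45×10^6)·exp(-16.10) = 6.441×10^6 × 1.015×10^-7 = 0.654.
Since E_N > E_P, raising the temperature improves selectivity toward N.

0.654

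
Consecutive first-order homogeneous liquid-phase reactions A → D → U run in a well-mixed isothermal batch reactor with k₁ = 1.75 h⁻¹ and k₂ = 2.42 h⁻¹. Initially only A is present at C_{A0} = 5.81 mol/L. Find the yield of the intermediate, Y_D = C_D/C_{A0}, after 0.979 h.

Solving the coupled first-order balances gives C_D(t) = [k₁/(k₂−k₁)]·C_{A0}·(e^(−k₁t) − e^(−k₂t)).
e^(−k₁t) = e^(−1.75×0.979) = e^(−1.713) = 0.1803; e^(−k₂t) = e^(−2.369) = 0.09356.
C_D = 1.75×5.81/(2.42−1.75) × (0.1803−0.09356) = 15.18×0.08672 = 1.316 mol/L.
Y_D = C_D/C_{A0} = 1.316/5.81 = 0.227.

0.227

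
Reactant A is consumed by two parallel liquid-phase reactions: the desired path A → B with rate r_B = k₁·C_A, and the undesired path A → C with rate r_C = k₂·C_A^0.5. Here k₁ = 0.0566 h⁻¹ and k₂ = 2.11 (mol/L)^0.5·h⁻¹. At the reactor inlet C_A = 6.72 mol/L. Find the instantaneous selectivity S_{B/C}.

S_{B/C} = r_B/r_C = (k₁·C_A)/(k₂·C_A^0.5) = (k₁/k₂)·C_A^0.5.
= (0.0566×6.720) / (2.11×6.720^0.5) = 0.3804/5.470 = 0.0695.

0.0695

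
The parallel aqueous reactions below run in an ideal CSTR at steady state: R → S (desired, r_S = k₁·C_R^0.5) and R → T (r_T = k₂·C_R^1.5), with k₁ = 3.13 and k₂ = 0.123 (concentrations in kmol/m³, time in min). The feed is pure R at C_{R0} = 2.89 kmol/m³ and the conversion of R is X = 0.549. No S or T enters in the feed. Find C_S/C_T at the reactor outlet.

Exit C_R = C_{R0}(1−X) = 2.89×0.451 = 1.303 kmol/m³.
In a CSTR the entire volume is at exit conditions, so r_S = 3.13×1.303^0.5 = 3.573 and r_T = 0.123×1.303^1.5 = 0.1830.
Overall selectivity = C_S/C_T = r_Sτ/(r_Tτ) = r_S/r_T = 19.5.

19.5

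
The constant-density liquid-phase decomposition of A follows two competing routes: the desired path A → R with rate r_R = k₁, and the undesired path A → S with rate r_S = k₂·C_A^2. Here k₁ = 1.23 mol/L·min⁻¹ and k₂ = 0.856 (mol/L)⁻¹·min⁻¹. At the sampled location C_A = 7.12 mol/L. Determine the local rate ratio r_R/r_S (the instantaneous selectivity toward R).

S_{R/S} = r_R/r_S = (k₁)/(k₂·C_A^2) = (k₁/k₂)·C_A^-2.
= (1.23) / (0.856×7.120^2) = 1.230/43.39 = 0.0283.
The undesired path is higher order in A, so low C_A (CSTR or dilute feed) favours R.

0.0283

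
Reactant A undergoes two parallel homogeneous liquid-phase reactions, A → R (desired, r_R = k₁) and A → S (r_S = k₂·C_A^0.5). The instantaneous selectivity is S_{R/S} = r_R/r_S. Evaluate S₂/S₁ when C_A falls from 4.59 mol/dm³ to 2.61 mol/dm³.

S_{R/S} = (k₁/k₂)·C_A^-0.5, so S₂/S₁ = (C_{A,2}/C_{A,1})^-0.5.
= (2.61/4.59)^(-0.5) = (0.5686)^(-0.5) = 1.33.

1.33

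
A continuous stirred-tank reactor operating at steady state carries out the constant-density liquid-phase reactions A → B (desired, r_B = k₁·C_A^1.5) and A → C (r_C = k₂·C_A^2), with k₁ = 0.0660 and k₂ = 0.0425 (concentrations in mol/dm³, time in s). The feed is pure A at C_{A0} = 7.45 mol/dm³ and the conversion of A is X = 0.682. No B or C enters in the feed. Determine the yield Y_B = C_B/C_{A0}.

Exit C_A = C_{A0}(1−X) = 7.45×0.318 = 2.369 mol/dm³.
In a CSTR the entire volume is at exit conditions, so r_B = 0.0660×2.369^1.5 = 0.2407 and r_C = 0.0425×2.369^2 = 0.2385.
Fraction of consumed A going to B: r_B/(r_B+r_C) = 0.5022.
C_B = 0.5022·C_{A0}·X = 0.5022×7.45×0.682 = 2.55 mol/dm³; Y_B = C_B/C_{A0} = 0.343.

0.343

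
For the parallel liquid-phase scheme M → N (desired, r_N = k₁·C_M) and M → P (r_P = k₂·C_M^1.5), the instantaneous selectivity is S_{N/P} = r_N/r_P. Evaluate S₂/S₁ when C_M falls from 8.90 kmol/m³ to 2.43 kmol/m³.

1.91

S_{N/P} = (k₁/k₂)·C_M^-0.5, so S₂/S₁ = (C_{M,2}/C_{M,1})^-0.5.
= (2.43/8.90)^(-0.5) = (0.2730)^(-0.5) = 1.91.
Selectivity toward N rises as C_M falls — low-concentration operation is favoured.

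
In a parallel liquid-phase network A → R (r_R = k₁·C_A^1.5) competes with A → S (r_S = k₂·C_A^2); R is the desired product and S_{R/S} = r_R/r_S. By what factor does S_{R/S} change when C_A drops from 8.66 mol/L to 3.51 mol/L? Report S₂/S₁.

1.57

S_{R/S} = (k₁/k₂)·C_A^-0.5, so S₂/S₁ = (C_{A,2}/C_{A,1})^-0.5.
= (3.51/8.66)^(-0.5) = (0.4053)^(-0.5) = 1.57.
Selectivity toward R rises as C_A falls — low-concentration operation is favoured.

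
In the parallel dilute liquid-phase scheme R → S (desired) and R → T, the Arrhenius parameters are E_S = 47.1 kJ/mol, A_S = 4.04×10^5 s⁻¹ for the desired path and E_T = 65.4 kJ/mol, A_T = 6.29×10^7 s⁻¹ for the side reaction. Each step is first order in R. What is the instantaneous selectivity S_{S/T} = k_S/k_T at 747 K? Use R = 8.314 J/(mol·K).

0.122

k_S/k_T = (A_S/A_T)·exp[−(E_S−E_T)/(RT)] = (A_S/A_T)·exp[(E_T−E_S)/(RT)].
(E_T−E_S)/(RT) = (65.4−47.1)×10³/(8.314×747) = 18300/6211 = 2.947.
k_S/k_T = (4.04×10^5/6.29×10^7)·exp(2.947) = 0.006423 × 19.04 = 0.122.
Since E_S < E_T, lowering the temperature improves selectivity toward S.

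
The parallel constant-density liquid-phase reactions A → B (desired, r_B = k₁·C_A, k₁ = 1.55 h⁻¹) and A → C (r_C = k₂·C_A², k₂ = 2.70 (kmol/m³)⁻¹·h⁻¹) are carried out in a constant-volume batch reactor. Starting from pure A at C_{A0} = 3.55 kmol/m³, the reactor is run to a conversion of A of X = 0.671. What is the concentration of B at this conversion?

0.495 kmol/m³

C_A = C_{A0}(1−X) = 1.168 kmol/m³.
Along a PFR/batch, dC_B/dC_A = −r_B/(r_B+r_C) = −k₁/(k₁+k₂·C_A).
Integrating from C_{A0} to C_A: C_B = (1.55/2.70)·ln[(1.55+2.70·3.55)/(1.55+2.70·1.17)] = 0.5741·ln(11.14/4.703) = 0.4947 kmol/m³.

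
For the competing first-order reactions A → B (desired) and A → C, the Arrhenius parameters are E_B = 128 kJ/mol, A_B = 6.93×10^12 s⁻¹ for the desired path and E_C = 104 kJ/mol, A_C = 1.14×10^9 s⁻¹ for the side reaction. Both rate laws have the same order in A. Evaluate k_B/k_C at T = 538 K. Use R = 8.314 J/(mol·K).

28.4

With equal orders, S_{B/C} = k_B/k_C = (A_B/A_C)·exp[(E_C−E_B)/(RT)].
(E_C−E_B)/(RT) = (104−128)×10³/(8.314×538) = -24000/4473 = -5.366.
k_B/k_C = (6.93×10^12/1.14×10^9)·exp(-5.366) = 6079 × 0.004675 = 28.4.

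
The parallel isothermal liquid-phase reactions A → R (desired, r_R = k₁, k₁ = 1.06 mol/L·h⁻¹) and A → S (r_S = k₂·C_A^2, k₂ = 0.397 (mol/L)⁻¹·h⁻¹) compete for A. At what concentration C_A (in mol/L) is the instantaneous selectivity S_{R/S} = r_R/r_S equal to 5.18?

S_{R/S} = (k₁/k₂)·C_A^-2 ⇒ C_A = (S·k₂/k₁)^(-0.5).
= (5.18×0.397/1.06)^(-0.5) = (1.940)^(-0.5) = 0.718 mol/L.

0.718 mol/L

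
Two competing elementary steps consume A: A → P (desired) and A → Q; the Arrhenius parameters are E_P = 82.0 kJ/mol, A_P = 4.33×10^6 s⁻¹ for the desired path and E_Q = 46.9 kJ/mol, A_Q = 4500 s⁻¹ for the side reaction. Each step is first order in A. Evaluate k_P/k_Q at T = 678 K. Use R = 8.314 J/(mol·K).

Since both paths have the same order in A, the concentration cancels and S_{P/Q} = k_P/k_Q = (A_P/A_Q)·exp[(E_Q−E_P)/(RT)].
(E_Q−E_P)/(RT) = (46.9−82.0)×10³/(8.314×678) = -35100/5637 = -6.227.
k_P/k_Q = (4.33×10^6/4500)·exp(-6.227) = 962.2 × 0.001976 = 1.90.
Since E_P > E_Q, raising the temperature improves selectivity toward P.

1.90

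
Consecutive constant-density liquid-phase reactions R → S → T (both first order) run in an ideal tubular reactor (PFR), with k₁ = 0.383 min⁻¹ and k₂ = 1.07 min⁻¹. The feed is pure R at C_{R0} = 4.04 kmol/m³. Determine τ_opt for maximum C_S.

1.50 min

For first-order series the maximum of C_S occurs at τ_opt = ln(k₂/k₁)/(k₂−k₁).
= ln(1.07/0.383)/(1.07−0.383) = ln(2.794)/0.6870 = 1.027/0.6870 = 1.50 min.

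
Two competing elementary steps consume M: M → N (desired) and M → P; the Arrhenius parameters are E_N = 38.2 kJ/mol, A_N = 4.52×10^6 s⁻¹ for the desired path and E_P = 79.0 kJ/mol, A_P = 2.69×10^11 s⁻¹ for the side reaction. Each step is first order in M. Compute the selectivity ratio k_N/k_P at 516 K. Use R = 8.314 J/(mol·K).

0.227

k_N/k_P = (A_N/A_P)·exp[−(E_N−E_P)/(RT)] = (A_N/A_P)·exp[(E_P−E_N)/(RT)].
(E_P−E_N)/(RT) = (79.0−38.2)×10³/(8.314×516) = 40800/4290 = 9.510.
k_N/k_P = (4.52×10^6/2.69×10^11)·exp(9.510) = 1.680×10^-5 × 13500 = 0.227.
Since E_N < E_P, lowering the temperature improves selectivity toward N.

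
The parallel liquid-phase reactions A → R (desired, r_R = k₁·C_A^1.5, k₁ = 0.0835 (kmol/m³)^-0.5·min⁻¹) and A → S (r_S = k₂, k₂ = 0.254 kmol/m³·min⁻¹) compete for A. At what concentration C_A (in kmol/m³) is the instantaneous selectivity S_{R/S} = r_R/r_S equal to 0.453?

1.24 kmol/m³

S_{R/S} = (k₁/k₂)·C_A^1.5 ⇒ C_A = (S·k₂/k₁)^(1/1.5).
= (0.453×0.254/0.0835)^(0.6667) = (1.378)^(0.6667) = 1.24 kmol/m³.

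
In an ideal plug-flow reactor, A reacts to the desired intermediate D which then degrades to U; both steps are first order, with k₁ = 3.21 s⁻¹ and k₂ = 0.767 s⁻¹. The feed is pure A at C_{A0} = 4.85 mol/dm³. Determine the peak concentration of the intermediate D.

At the optimum, C_{D,max}/C_{A0} = (k₁/k₂)^[k₂/(k₂−k₁)].
= (3.21/0.767)^(0.767/(0.767−3.21)) = (4.185)^(-0.3140) = 0.6380.
C_{D,max} = 0.6380×4.85 = 3.09 mol/dm³.

3.09 mol/dm³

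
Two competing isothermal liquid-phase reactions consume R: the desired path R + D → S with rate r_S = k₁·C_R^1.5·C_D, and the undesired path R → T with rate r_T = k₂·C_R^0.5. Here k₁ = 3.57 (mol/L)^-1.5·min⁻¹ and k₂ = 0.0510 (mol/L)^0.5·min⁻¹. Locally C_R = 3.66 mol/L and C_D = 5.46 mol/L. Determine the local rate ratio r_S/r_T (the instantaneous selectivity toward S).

S_{S/T} = r_S/r_T = (k₁·C_R^1.5·C_D)/(k₂·C_R^0.5) = (k₁/k₂)·C_R·C_D.
= (3.57×3.660^1.5×5.460) / (0.0510×3.660^0.5) = 136.5/0.09757 = 1399.

1399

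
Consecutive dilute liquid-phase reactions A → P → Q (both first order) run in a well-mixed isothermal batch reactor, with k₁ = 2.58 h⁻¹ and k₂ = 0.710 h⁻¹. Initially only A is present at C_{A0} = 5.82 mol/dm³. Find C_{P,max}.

At the optimum, C_{P,max}/C_{A0} = (k₁/k₂)^[k₂/(k₂−k₁)].
= (2.58/0.710)^(0.710/(0.710−2.58)) = (3.634)^(-0.3797) = 0.6127.
C_{P,max} = 0.6127×5.82 = 3.57 mol/dm³.

3.57 mol/dm³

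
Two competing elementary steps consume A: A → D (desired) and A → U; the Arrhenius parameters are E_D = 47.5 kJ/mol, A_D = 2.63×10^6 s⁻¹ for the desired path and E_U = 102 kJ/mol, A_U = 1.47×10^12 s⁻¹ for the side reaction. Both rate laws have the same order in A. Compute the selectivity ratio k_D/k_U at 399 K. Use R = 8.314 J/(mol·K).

24.4

k_D/k_U = (A_D/A_U)·exp[−(E_D−E_U)/(RT)] = (A_D/A_U)·exp[(E_U−E_D)/(RT)].
(E_U−E_D)/(RT) = (102−47.5)×10³/(8.314×399) = 54500/3317 = 16.43.
k_D/k_U = (2.63×10^6/1.47×10^12)·exp(16.43) = 1.789×10^-6 × 1.365×10^7 = 24.4.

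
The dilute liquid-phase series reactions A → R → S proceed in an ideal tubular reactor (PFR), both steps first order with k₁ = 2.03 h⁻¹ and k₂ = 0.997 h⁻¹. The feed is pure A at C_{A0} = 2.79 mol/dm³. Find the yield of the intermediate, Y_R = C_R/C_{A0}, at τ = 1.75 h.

0.287

Solving the coupled first-order balances gives C_R(τ) = [k₁/(k₂−k₁)]·C_{A0}·(e^(−k₁τ) − e^(−k₂τ)).
e^(−k₁τ) = e^(−2.03×1.75) = e^(−3.552) = 0.02865; e^(−k₂τ) = e^(−1.745) = 0.1747.
C_R = 2.03×2.79/(0.997−2.03) × (0.02865−0.1747) = (-5.483)×(-0.1460) = 0.8007 mol/dm³.
Y_R = C_R/C_{A0} = 0.8007/2.79 = 0.287.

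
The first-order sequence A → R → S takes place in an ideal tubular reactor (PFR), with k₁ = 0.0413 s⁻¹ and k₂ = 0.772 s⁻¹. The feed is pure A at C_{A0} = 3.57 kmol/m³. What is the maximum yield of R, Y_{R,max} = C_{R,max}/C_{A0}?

For a first-order series the maximum intermediate yield is C_{R,max}/C_{A0} = (k₁/k₂)^[k₂/(k₂−k₁)].
= (0.0413/0.772)^(0.772/(0.772−0.0413)) = (0.05350)^(1.057) = 0.04534.

0.0453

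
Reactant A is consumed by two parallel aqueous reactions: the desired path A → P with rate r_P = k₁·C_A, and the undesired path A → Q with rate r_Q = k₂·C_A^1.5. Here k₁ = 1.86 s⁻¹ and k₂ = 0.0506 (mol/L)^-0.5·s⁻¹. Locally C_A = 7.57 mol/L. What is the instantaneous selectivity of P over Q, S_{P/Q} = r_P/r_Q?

13.4

S_{P/Q} = r_P/r_Q = (k₁·C_A)/(k₂·C_A^1.5) = (k₁/k₂)·C_A^-0.5.
= (1.86×7.570) / (0.0506×7.570^1.5) = 14.08/1.054 = 13.4.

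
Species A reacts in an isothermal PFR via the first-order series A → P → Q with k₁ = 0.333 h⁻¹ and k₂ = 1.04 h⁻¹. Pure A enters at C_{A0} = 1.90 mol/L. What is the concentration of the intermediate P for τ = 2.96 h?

0.293 mol/L

Solving the coupled first-order balances gives C_P(τ) = [k₁/(k₂−k₁)]·C_{A0}·(e^(−k₁τ) − e^(−k₂τ)).
e^(−k₁τ) = e^(−0.333×2.96) = e^(−0.9857) = 0.3732; e^(−k₂τ) = e^(−3.078) = 0.04603.
C_P = 0.333×1.90/(1.04−0.333) × (0.3732−0.04603) = 0.8949×0.3272 = 0.2928 mol/L.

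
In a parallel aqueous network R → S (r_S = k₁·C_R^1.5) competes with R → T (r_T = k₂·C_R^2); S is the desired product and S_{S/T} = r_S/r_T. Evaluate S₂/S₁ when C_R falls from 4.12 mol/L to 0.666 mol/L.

2.49

S_{S/T} = (k₁/k₂)·C_R^-0.5, so S₂/S₁ = (C_{R,2}/C_{R,1})^-0.5.
= (0.666/4.12)^(-0.5) = (0.1617)^(-0.5) = 2.49.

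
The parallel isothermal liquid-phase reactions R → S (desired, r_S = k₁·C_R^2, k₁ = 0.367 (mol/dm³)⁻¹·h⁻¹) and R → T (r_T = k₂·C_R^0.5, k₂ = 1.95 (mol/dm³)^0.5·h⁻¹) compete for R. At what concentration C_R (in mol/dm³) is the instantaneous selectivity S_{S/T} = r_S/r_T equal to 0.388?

1.62 mol/dm³

S_{S/T} = (k₁/k₂)·C_R^1.5 ⇒ C_R = (S·k₂/k₁)^(1/1.5).
= (0.388×1.95/0.367)^(0.6667) = (2.062)^(0.6667) = 1.62 mol/dm³.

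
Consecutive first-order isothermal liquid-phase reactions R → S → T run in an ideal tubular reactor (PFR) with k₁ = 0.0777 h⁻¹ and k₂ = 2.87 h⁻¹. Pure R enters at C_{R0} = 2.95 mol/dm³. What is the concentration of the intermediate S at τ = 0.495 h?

The intermediate concentration in a first-order A→B→C sequence is C_S = k₁C_{R0}(e^(−k₁τ) − e^(−k₂τ))/(k₂−k₁).
e^(−k₁τ) = e^(−0.0777×0.495) = e^(−0.03846) = 0.9623; e^(−k₂τ) = e^(−1.421) = 0.2416.
C_S = 0.0777×2.95/(2.87−0.0777) × (0.9623−0.2416) = 0.08209×0.7207 = 0.05916 mol/dm³.

0.0592 mol/dm³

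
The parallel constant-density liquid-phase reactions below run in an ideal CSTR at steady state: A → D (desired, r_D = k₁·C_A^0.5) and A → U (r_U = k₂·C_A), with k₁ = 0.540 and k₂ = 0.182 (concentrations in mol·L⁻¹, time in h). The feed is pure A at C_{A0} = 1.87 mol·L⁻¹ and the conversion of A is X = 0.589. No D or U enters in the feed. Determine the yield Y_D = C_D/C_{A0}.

Exit C_A = C_{A0}(1−X) = 1.87×0.411 = 0.7686 mol·L⁻¹.
Rates in a CSTR are evaluated at the outlet concentration: r_D = 0.540×0.7686^0.5 = 0.4734, r_U = 0.182×0.7686 = 0.1399.
Fraction of consumed A going to D: r_D/(r_D+r_U) = 0.7719.
C_D = 0.7719·C_{A0}·X = 0.7719×1.87×0.589 = 0.850 mol·L⁻¹; Y_D = C_D/C_{A0} = 0.455.

0.455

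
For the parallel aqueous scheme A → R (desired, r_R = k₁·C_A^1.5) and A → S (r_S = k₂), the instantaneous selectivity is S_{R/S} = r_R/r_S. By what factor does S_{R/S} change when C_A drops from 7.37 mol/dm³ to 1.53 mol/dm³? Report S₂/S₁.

S_{R/S} = (k₁/k₂)·C_A^1.5, so S₂/S₁ = (C_{A,2}/C_{A,1})^1.5.
= (1.53/7.37)^1.5 = (0.2076)^1.5 = 0.0946.
Selectivity toward R falls as C_A falls — high-concentration operation is favoured.

0.0946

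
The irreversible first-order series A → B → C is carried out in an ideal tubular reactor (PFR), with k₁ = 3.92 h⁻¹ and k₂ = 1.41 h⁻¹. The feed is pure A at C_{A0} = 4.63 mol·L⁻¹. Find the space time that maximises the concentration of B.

For first-order series the maximum of C_B occurs at τ_opt = ln(k₂/k₁)/(k₂−k₁).
= ln(1.41/3.92)/(1.41−3.92) = ln(0.3597)/-2.510 = -1.023/-2.510 = 0.407 h.

0.407 h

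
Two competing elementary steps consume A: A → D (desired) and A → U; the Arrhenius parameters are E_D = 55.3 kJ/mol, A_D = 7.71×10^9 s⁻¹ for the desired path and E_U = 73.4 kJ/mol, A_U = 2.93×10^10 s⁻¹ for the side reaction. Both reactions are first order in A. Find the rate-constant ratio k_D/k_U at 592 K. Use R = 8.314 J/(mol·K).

Since both paths have the same order in A, the concentration cancels and S_{D/U} = k_D/k_U = (A_D/A_U)·exp[(E_U−E_D)/(RT)].
(E_U−E_D)/(RT) = (73.4−55.3)×10³/(8.314×592) = 18100/4922 = 3.677.
k_D/k_U = (7.71×10^9/2.93×10^10)·exp(3.677) = 0.2631 × 39.55 = 10.4.
Since E_D < E_U, lowering the temperature improves selectivity toward D.

10.4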